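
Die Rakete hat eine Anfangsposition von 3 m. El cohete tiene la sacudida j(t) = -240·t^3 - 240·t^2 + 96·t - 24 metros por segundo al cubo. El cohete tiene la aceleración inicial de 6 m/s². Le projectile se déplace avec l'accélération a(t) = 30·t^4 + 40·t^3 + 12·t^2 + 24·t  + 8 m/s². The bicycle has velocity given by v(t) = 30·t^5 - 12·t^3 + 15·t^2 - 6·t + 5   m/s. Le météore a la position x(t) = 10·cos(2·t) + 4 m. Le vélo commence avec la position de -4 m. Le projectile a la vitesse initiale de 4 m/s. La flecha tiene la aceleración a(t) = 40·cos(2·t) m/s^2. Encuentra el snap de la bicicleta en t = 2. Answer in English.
Starting from velocity v(t) = 30·t^5 - 12·t^3 + 15·t^2 - 6·t + 5, we take 3 derivatives. Differentiating velocity, we get acceleration: a(t) = 150·t^4 - 36·t^2 + 30·t - 6. The derivative of acceleration gives jerk: j(t) = 600·t^3 - 72·t + 30. Taking d/dt of j(t), we find s(t) = 1800·t^2 - 72. From the given snap equation s(t) = 1800·t^2 - 72, we substitute t = 2 to get s = 7128.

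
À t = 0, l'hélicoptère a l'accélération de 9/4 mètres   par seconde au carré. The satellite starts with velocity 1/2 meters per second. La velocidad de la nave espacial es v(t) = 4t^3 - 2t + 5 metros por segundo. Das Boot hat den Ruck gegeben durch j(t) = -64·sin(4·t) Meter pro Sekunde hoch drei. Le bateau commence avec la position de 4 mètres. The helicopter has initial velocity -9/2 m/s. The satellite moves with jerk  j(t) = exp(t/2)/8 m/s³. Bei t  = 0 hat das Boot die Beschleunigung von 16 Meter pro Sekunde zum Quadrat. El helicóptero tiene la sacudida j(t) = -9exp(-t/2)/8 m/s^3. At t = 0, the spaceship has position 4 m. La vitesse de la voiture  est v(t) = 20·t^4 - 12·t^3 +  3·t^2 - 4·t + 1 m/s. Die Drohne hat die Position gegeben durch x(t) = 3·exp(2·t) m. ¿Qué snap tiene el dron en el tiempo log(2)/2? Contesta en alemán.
Um dies zu lösen, müssen wir 4 Ableitungen unserer Gleichung für die Position x(t) = 3·exp(2·t) nehmen. Durch Ableiten von der Position erhalten wir die Geschwindigkeit: v(t) = 6·exp(2·t). Durch Ableiten von der Geschwindigkeit erhalten wir die Beschleunigung: a(t) = 12·exp(2·t). Durch Ableiten von der Beschleunigung erhalten wir den Ruck: j(t) = 24·exp(2·t). Durch Ableiten von dem Ruck erhalten wir den Snap: s(t) = 48·exp(2·t). Wir haben den Snap s(t) = 48·exp(2·t). Durch Einsetzen von t = log(2)/2: s(log(2)/2) = 96.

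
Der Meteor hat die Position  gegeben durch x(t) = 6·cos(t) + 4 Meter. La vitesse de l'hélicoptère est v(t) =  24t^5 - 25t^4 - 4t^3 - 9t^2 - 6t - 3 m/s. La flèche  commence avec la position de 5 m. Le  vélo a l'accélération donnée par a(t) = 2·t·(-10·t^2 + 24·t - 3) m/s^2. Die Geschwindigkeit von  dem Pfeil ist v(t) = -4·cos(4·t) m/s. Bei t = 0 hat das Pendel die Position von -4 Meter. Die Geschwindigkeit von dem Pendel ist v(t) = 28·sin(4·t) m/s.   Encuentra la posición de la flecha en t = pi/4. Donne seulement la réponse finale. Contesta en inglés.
The position at t = pi/4 is x = 5.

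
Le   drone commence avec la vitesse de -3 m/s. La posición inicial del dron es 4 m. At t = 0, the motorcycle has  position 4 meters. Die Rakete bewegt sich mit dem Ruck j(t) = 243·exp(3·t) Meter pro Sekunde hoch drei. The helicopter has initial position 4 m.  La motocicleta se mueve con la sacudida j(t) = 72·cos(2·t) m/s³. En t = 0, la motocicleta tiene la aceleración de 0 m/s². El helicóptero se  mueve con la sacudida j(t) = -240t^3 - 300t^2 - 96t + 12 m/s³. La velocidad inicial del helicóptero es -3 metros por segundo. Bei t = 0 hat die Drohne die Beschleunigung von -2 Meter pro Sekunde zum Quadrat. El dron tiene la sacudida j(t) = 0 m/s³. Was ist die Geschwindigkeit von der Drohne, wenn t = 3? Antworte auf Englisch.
To solve this, we need to take 2 antiderivatives of our jerk equation j(t) = 0. Finding the antiderivative of j(t) and using a(0) = -2: a(t) = -2. Integrating acceleration and using the initial condition v(0) = -3, we get v(t) = -2·t - 3. Using v(t) = -2·t - 3 and substituting t = 3, we find v = -9.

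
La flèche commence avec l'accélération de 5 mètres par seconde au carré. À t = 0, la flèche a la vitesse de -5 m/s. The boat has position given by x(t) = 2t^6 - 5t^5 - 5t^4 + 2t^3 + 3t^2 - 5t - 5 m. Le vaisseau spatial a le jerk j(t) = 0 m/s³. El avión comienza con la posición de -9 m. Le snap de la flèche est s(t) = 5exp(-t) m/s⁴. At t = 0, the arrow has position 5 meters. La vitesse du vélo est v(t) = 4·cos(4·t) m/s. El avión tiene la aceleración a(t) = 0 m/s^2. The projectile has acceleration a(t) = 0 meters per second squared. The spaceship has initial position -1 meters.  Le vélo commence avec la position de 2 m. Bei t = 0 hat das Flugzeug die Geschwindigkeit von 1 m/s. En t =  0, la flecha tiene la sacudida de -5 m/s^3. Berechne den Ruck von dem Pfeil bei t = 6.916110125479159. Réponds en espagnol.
Necesitamos integrar nuestra ecuación del snap s(t) = 5·exp(-t) 1 vez. La integral del snap, con j(0) = -5, da la sacudida: j(t) = -5·exp(-t). Usando j(t) = -5·exp(-t) y sustituyendo t = 6.916110125479159, encontramos j = -0.00495839979118061.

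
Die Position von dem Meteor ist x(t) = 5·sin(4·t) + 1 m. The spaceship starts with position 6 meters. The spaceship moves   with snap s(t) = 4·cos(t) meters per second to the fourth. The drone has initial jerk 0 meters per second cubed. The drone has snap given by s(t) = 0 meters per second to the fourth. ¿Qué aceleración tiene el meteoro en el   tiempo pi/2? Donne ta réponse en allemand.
Wir müssen unsere Gleichung für die Position x(t) = 5·sin(4·t) + 1 2-mal ableiten. Mit d/dt von x(t) finden wir v(t) = 20·cos(4·t). Mit d/dt von v(t) finden wir a(t) = -80·sin(4·t). Wir haben die Beschleunigung a(t) = -80·sin(4·t). Durch Einsetzen von t = pi/2: a(pi/2) = 0.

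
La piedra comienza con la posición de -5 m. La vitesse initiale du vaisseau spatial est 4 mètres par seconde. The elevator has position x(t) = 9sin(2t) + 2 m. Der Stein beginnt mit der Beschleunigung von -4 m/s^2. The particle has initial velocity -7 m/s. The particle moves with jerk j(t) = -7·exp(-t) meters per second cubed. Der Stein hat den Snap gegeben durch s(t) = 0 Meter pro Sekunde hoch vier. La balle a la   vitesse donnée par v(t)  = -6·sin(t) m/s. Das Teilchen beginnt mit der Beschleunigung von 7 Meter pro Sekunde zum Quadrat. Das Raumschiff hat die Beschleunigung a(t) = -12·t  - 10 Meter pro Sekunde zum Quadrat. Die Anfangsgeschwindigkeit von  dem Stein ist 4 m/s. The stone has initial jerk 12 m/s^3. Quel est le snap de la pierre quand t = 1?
En utilisant s(t) = 0 et en substituant t = 1, nous trouvons s = 0.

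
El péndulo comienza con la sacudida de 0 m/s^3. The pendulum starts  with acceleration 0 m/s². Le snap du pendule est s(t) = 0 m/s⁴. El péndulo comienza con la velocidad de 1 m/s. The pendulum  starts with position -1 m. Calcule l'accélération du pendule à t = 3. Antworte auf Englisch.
Starting from snap s(t) = 0, we take 2 antiderivatives. The integral of snap is jerk. Using j(0) = 0, we get j(t) = 0. Finding the integral of j(t) and using a(0) = 0: a(t) = 0. From the given acceleration equation a(t) = 0, we substitute t = 3 to get a = 0.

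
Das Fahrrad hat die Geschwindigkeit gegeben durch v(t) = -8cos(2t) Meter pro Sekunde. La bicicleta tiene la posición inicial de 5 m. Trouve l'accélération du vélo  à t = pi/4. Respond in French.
Nous devons dériver notre équation de la vitesse v(t) = -8·cos(2·t) 1 fois. La dérivée de la vitesse donne l'accélération: a(t) = 16·sin(2·t). En utilisant a(t) = 16·sin(2·t) et en substituant t = pi/4, nous trouvons a = 16.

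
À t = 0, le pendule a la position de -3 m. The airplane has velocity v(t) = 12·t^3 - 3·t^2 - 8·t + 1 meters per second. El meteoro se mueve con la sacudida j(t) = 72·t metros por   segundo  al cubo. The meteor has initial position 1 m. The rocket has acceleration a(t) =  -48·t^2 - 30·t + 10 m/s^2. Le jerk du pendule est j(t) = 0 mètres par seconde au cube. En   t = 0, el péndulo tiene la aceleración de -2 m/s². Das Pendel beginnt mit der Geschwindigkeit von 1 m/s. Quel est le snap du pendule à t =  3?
En partant du jerk j(t) = 0, nous prenons 1 dérivée. La dérivée du jerk donne le snap: s(t) = 0. De l'équation du snap s(t) = 0, nous substituons t = 3 pour obtenir s = 0.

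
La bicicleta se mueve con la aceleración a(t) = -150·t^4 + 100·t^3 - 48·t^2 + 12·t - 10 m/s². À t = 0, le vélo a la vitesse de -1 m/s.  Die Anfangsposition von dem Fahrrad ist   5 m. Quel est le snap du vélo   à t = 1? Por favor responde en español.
Debemos derivar nuestra ecuación de la aceleración a(t) = -150·t^4 + 100·t^3 - 48·t^2 + 12·t - 10 2 veces. La derivada de la aceleración da la sacudida: j(t) = -600·t^3 + 300·t^2 - 96·t + 12. La derivada de la sacudida da el snap: s(t) = -1800·t^2 + 600·t - 96. De la ecuación del snap s(t) = -1800·t^2 + 600·t - 96, sustituimos t = 1 para obtener s = -1296.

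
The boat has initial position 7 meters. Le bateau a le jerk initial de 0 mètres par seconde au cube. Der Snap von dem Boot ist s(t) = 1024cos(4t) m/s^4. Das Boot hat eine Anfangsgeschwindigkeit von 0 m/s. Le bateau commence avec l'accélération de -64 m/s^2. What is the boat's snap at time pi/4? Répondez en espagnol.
De la ecuación del snap s(t) = 1024·cos(4·t), sustituimos t = pi/4 para obtener s = -1024.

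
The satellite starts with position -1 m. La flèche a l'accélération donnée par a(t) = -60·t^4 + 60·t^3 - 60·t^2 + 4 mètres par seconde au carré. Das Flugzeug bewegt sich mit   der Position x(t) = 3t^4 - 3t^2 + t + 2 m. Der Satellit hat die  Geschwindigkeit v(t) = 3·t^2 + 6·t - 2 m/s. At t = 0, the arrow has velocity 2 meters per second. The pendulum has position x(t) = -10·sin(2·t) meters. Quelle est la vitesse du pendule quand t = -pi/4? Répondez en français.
En partant de la position x(t) = -10·sin(2·t), nous prenons 1 dérivée. La dérivée de la position donne la vitesse: v(t) = -20·cos(2·t). En utilisant v(t) = -20·cos(2·t) et en substituant t = -pi/4, nous trouvons v = 0.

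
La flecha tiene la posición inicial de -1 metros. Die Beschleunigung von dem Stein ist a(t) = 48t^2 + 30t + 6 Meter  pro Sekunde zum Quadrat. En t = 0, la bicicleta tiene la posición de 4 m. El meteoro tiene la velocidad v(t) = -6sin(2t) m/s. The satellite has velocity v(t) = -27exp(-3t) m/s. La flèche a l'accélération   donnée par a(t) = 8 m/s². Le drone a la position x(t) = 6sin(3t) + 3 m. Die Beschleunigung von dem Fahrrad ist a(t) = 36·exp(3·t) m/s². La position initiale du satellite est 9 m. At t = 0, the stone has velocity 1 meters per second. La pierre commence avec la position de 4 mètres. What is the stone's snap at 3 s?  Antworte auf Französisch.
En partant de l'accélération a(t) = 48·t^2 + 30·t + 6, nous prenons 2 dérivées. En prenant d/dt de a(t), nous trouvons j(t) = 96·t + 30. En dérivant le jerk, nous obtenons le snap: s(t) = 96. De l'équation du snap s(t) = 96, nous substituons t = 3 pour obtenir s = 96.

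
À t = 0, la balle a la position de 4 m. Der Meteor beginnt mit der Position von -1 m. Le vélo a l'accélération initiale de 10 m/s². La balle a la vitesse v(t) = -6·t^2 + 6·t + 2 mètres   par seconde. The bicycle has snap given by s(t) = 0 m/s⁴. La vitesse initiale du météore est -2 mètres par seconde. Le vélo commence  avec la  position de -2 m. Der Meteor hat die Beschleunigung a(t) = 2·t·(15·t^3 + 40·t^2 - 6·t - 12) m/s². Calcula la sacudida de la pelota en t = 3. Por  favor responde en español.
Debemos derivar nuestra ecuación de la velocidad v(t) = -6·t^2 + 6·t + 2 2 veces. Tomando d/dt de v(t), encontramos a(t) = 6 - 12·t. Tomando d/dt de a(t), encontramos j(t) = -12. Usando j(t) = -12 y sustituyendo t = 3, encontramos j = -12.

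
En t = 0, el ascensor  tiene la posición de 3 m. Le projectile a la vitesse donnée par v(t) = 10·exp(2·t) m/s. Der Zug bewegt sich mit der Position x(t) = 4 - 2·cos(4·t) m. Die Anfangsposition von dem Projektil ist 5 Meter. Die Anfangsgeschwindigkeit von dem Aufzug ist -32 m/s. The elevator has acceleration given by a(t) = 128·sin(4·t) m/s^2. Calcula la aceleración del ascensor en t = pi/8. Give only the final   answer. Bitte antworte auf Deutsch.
Bei t = pi/8, a = 128.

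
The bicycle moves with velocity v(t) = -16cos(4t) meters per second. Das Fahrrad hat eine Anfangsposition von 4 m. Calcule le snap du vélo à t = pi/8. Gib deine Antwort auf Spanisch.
Para resolver esto, necesitamos tomar 3 derivadas de nuestra ecuación de la velocidad v(t) = -16·cos(4·t). Tomando d/dt de v(t), encontramos a(t) = 64·sin(4·t). Tomando d/dt de a(t), encontramos j(t) = 256·cos(4·t). La derivada de la sacudida da el snap: s(t) = -1024·sin(4·t). De la ecuación del snap s(t) = -1024·sin(4·t), sustituimos t = pi/8 para obtener s = -1024.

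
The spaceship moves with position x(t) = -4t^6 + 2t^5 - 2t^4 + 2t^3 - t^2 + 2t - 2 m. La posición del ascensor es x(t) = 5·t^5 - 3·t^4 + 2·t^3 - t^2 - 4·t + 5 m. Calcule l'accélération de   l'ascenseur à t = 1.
En partant de la position x(t) = 5·t^5 - 3·t^4 + 2·t^3 - t^2 - 4·t + 5, nous prenons 2 dérivées. En prenant d/dt de x(t), nous trouvons v(t) = 25·t^4 - 12·t^3 + 6·t^2 - 2·t - 4. La dérivée de la vitesse donne l'accélération: a(t) = 100·t^3 - 36·t^2 + 12·t - 2. En utilisant a(t) = 100·t^3 - 36·t^2 + 12·t - 2 et en substituant t = 1, nous trouvons a = 74.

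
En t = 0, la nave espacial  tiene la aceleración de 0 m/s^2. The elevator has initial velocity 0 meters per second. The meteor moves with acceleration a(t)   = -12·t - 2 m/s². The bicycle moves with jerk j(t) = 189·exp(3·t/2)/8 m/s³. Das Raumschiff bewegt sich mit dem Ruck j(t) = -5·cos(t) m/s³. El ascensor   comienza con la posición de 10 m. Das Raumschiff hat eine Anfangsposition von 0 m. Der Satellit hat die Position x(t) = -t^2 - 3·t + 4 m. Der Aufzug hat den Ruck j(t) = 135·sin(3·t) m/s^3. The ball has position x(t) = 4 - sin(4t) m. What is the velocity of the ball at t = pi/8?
We must differentiate our position equation x(t) = 4 - sin(4·t) 1 time. The derivative of position gives velocity: v(t) = -4·cos(4·t). We have velocity v(t) = -4·cos(4·t). Substituting t = pi/8: v(pi/8) = 0.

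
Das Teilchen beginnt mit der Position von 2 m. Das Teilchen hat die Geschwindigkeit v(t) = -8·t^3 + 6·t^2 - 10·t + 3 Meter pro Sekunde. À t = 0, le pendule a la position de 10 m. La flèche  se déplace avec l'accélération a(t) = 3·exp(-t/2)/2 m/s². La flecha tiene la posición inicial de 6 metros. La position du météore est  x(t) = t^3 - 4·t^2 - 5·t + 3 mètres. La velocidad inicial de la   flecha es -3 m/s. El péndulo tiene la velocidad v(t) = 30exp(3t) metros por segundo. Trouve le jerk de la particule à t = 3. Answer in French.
En partant de la vitesse v(t) = -8·t^3 + 6·t^2 - 10·t + 3, nous prenons 2 dérivées. La dérivée de la vitesse donne l'accélération: a(t) = -24·t^2 + 12·t - 10. La dérivée de l'accélération donne le jerk: j(t) = 12 - 48·t. Nous avons le jerk j(t) = 12 - 48·t. En substituant t = 3: j(3) = -132.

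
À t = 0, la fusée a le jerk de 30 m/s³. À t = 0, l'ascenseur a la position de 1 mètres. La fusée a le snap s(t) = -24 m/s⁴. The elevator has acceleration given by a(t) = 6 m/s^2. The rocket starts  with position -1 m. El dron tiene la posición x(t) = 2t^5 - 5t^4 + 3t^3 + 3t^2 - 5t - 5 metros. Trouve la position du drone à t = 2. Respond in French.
Nous avons la position x(t) = 2·t^5 - 5·t^4 + 3·t^3 + 3·t^2 - 5·t - 5. En substituant t = 2: x(2) = 5.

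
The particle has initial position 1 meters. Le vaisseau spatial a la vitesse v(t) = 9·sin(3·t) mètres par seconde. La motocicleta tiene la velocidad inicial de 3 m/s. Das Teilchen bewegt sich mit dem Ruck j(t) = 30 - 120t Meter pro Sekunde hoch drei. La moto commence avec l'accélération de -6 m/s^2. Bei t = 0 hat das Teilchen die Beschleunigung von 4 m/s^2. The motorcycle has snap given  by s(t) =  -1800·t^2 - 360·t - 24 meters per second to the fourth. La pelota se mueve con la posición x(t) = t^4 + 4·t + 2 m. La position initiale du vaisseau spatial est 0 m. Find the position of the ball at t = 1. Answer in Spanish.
Usando x(t) = t^4 + 4·t + 2 y sustituyendo t = 1, encontramos x = 7.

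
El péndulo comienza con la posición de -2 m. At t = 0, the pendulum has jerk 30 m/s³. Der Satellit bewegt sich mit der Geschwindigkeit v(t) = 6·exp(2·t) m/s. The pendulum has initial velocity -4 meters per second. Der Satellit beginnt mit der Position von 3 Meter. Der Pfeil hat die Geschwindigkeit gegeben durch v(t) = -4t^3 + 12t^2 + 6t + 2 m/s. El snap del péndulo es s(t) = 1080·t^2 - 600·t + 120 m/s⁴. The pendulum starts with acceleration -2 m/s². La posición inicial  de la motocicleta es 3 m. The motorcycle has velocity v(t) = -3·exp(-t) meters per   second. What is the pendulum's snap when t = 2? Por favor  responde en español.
Tenemos el snap s(t) = 1080·t^2 - 600·t + 120. Sustituyendo t = 2: s(2) = 3240.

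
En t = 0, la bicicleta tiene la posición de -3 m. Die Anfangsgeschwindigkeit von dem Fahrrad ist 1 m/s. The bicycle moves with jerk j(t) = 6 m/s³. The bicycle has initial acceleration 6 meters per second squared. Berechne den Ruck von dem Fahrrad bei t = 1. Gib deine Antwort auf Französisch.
En utilisant j(t) = 6 et en substituant t = 1, nous trouvons j = 6.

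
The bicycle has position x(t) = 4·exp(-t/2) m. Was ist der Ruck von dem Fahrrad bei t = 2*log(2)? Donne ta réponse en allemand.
Um dies zu lösen, müssen wir 3 Ableitungen unserer Gleichung für die Position x(t) = 4·exp(-t/2) nehmen. Mit d/dt von x(t) finden wir v(t) = -2·exp(-t/2). Mit d/dt von v(t) finden wir a(t) = exp(-t/2). Die Ableitung von der Beschleunigung ergibt den Ruck: j(t) = -exp(-t/2)/2. Wir haben den Ruck j(t) = -exp(-t/2)/2. Durch Einsetzen von t = 2*log(2): j(2*log(2)) = -1/4.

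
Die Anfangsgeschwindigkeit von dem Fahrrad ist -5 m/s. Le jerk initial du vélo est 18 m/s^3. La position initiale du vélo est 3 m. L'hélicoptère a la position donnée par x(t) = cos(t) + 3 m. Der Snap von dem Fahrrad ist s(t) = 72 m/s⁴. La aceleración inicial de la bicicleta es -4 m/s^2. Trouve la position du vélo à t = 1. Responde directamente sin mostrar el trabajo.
La position à t = 1 est x = 2.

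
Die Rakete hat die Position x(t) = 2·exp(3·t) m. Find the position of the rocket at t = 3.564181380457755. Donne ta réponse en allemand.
Mit x(t) = 2·exp(3·t) und Einsetzen von t = 3.564181380457755, finden wir x = 88052.7479080581.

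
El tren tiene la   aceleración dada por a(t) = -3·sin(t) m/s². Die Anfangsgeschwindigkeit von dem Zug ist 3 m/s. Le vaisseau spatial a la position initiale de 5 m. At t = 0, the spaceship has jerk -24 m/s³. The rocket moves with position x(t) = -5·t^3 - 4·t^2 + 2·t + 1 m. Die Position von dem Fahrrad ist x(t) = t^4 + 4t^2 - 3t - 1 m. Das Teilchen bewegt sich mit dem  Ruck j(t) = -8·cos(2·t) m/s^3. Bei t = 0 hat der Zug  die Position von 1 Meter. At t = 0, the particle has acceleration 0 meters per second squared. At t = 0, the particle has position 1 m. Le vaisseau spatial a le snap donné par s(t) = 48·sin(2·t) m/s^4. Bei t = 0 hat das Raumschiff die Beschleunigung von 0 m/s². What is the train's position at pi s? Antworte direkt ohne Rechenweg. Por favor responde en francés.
À t = pi, x = 1.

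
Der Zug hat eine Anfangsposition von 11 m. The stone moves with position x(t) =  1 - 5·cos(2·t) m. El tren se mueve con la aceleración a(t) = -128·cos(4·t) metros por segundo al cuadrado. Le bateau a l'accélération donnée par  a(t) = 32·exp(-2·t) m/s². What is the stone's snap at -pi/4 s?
We must differentiate our position equation x(t) = 1 - 5·cos(2·t) 4 times. Taking d/dt of x(t), we find v(t) = 10·sin(2·t). Differentiating velocity, we get acceleration: a(t) = 20·cos(2·t). Taking d/dt of a(t), we find j(t) = -40·sin(2·t). Taking d/dt of j(t), we find s(t) = -80·cos(2·t). Using s(t) = -80·cos(2·t) and substituting t = -pi/4, we find s = 0.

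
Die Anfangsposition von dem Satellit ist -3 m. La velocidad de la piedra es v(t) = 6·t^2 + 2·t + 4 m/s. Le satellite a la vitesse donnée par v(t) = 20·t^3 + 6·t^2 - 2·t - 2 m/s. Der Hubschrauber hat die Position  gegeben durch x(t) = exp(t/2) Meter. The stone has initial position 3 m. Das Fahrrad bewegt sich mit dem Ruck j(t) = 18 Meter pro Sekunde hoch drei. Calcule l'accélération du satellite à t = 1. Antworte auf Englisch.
Starting from velocity v(t) = 20·t^3 + 6·t^2 - 2·t - 2, we take 1 derivative. The derivative of velocity gives acceleration: a(t) = 60·t^2 + 12·t - 2. We have acceleration a(t) = 60·t^2 + 12·t - 2. Substituting t = 1: a(1) = 70.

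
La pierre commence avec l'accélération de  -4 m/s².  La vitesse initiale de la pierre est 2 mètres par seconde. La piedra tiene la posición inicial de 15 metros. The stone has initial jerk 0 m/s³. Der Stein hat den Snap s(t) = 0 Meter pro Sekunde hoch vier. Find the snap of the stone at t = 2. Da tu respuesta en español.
Usando s(t) = 0 y sustituyendo t = 2, encontramos s = 0.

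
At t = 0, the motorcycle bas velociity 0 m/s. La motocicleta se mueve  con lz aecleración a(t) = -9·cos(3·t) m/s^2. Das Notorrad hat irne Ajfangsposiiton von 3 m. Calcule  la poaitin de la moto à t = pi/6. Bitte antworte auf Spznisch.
Para resolver esto, necesitamos tomar 2 antiderivadas de nuestra ecuación de la aceleración a(t) = -9·cos(3·t). Integrando la aceleración y usando la condición inicial v(0) = 0, obtenemos v(t) = -3·sin(3·t). La integral de la velocidad es la posición. Usando x(0) = 3, obtenemos x(t) = cos(3·t) + 2. Tenemos la posición x(t) = cos(3·t) + 2. Sustituyendo t = pi/6: x(pi/6) = 2.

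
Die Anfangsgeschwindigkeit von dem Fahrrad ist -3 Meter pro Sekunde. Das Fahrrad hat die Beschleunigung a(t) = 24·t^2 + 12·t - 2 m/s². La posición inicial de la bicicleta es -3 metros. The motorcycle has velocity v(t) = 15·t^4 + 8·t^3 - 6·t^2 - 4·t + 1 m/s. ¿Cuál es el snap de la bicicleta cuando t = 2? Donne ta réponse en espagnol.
Para resolver esto, necesitamos tomar 2 derivadas de nuestra ecuación de la aceleración a(t) = 24·t^2 + 12·t - 2. Derivando la aceleración, obtenemos la sacudida: j(t) = 48·t + 12. Derivando la sacudida, obtenemos el snap: s(t) = 48. De la ecuación del snap s(t) = 48, sustituimos t = 2 para obtener s = 48.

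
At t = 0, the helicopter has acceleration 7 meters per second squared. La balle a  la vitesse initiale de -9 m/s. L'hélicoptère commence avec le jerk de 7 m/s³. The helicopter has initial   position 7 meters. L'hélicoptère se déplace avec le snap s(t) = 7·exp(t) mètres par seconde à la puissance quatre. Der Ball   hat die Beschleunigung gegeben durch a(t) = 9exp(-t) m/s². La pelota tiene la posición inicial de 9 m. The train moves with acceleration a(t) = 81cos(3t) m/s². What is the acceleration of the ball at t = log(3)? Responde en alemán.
Aus der Gleichung für die Beschleunigung a(t) = 9·exp(-t), setzen wir t = log(3) ein und erhalten a = 3.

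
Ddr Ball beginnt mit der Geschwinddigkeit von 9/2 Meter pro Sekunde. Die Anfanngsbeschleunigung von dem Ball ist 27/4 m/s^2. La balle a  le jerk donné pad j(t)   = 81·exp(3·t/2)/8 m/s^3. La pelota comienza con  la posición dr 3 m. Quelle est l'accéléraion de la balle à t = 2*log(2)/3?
Nous devons trouver la primitive de notre équation du jerk j(t) = 81·exp(3·t/2)/8 1 fois. En prenant ∫j(t)dt et en appliquant a(0) = 27/4, nous trouvons a(t) = 27·exp(3·t/2)/4. En utilisant a(t) = 27·exp(3·t/2)/4 et en substituant t = 2*log(2)/3, nous trouvons a = 27/2.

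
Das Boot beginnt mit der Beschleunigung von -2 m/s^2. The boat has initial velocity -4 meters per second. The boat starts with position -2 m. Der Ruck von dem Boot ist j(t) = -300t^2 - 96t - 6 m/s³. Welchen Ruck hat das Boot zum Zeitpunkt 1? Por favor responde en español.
De la ecuación de la sacudida j(t) = -300·t^2 - 96·t - 6, sustituimos t = 1 para obtener j = -402.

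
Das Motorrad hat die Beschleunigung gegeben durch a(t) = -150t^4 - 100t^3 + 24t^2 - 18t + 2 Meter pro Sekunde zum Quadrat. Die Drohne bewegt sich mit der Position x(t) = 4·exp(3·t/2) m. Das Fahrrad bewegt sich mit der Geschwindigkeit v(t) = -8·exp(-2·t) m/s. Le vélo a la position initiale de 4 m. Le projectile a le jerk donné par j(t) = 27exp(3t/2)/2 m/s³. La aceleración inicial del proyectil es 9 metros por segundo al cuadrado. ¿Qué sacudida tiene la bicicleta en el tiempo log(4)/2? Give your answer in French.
En partant de la vitesse v(t) = -8·exp(-2·t), nous prenons 2 dérivées. La dérivée de la vitesse donne l'accélération: a(t) = 16·exp(-2·t). En dérivant l'accélération, nous obtenons le jerk: j(t) = -32·exp(-2·t). En utilisant j(t) = -32·exp(-2·t) et en substituant t = log(4)/2, nous trouvons j = -8.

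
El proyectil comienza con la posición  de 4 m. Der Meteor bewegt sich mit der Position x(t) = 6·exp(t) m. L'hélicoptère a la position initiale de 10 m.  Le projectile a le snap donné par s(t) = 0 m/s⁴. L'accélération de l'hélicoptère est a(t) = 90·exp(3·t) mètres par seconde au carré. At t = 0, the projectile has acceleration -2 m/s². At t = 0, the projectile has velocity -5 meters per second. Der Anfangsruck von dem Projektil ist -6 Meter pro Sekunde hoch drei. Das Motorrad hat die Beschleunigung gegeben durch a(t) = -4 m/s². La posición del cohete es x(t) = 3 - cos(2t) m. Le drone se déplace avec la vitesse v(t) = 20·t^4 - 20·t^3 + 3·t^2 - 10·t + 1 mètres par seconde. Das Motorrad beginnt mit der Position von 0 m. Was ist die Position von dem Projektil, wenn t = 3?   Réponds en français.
Nous devons trouver l'intégrale de notre équation du snap s(t) = 0 4 fois. En intégrant le snap et en utilisant la condition initiale j(0) = -6, nous obtenons j(t) = -6. La primitive du jerk est l'accélération. En utilisant a(0) = -2, nous obtenons a(t) = -6·t - 2. En intégrant l'accélération et en utilisant la condition initiale v(0) = -5, nous obtenons v(t) = -3·t^2 - 2·t - 5. L'intégrale de la vitesse, avec x(0) = 4, donne la position: x(t) = -t^3 - t^2 - 5·t + 4. En utilisant x(t) = -t^3 - t^2 - 5·t + 4 et en substituant t = 3, nous trouvons x = -47.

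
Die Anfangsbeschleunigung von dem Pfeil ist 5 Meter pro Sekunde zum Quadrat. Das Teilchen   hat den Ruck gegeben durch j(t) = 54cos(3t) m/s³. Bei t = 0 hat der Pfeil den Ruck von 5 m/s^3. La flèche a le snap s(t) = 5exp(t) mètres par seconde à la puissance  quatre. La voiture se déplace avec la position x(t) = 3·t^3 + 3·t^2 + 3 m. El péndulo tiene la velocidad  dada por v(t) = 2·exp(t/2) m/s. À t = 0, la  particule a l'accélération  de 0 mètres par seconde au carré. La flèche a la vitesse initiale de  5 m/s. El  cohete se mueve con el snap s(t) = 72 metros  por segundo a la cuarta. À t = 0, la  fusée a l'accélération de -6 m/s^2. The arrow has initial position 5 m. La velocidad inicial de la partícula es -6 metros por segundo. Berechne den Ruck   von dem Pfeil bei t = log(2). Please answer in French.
Nous devons intégrer notre équation du snap s(t) = 5·exp(t) 1 fois. En prenant ∫s(t)dt et en appliquant j(0) = 5, nous trouvons j(t) = 5·exp(t). En utilisant j(t) = 5·exp(t) et en substituant t = log(2), nous trouvons j = 10.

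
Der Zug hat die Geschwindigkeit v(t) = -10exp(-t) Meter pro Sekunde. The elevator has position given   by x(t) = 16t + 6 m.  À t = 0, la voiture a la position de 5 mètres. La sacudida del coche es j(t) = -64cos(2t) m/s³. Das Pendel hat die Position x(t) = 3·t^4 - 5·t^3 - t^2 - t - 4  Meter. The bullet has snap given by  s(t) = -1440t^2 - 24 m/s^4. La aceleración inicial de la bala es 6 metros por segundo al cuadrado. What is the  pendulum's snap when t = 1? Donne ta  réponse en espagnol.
Para resolver esto, necesitamos tomar 4 derivadas de nuestra ecuación de la posición x(t) = 3·t^4 - 5·t^3 - t^2 - t - 4. Derivando la posición, obtenemos la velocidad: v(t) = 12·t^3 - 15·t^2 - 2·t - 1. Derivando la velocidad, obtenemos la aceleración: a(t) = 36·t^2 - 30·t - 2. Derivando la aceleración, obtenemos la sacudida: j(t) = 72·t - 30. La derivada de la sacudida da el snap: s(t) = 72. Usando s(t) = 72 y sustituyendo t = 1, encontramos s = 72.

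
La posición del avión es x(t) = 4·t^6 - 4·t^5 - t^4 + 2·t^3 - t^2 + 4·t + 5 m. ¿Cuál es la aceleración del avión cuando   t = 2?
Para resolver esto, necesitamos tomar 2 derivadas de nuestra ecuación de la posición x(t) = 4·t^6 - 4·t^5 - t^4 + 2·t^3 - t^2 + 4·t + 5. Derivando la posición, obtenemos la velocidad: v(t) = 24·t^5 - 20·t^4 - 4·t^3 + 6·t^2 - 2·t + 4. Tomando d/dt de v(t), encontramos a(t) = 120·t^4 - 80·t^3 - 12·t^2 + 12·t - 2. De la ecuación de la aceleración a(t) = 120·t^4 - 80·t^3 - 12·t^2 + 12·t - 2, sustituimos t = 2 para obtener a = 1254.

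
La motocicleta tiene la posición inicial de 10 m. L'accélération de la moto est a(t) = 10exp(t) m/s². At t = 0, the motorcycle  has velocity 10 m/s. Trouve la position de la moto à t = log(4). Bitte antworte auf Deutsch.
Wir müssen die Stammfunktion unserer Gleichung für die Beschleunigung a(t) = 10·exp(t) 2-mal finden. Durch Integration von der Beschleunigung und Verwendung der Anfangsbedingung v(0) = 10, erhalten wir v(t) = 10·exp(t). Die Stammfunktion von der Geschwindigkeit ist die Position. Mit x(0) = 10 erhalten wir x(t) = 10·exp(t). Wir haben die Position x(t) = 10·exp(t). Durch Einsetzen von t = log(4): x(log(4)) = 40.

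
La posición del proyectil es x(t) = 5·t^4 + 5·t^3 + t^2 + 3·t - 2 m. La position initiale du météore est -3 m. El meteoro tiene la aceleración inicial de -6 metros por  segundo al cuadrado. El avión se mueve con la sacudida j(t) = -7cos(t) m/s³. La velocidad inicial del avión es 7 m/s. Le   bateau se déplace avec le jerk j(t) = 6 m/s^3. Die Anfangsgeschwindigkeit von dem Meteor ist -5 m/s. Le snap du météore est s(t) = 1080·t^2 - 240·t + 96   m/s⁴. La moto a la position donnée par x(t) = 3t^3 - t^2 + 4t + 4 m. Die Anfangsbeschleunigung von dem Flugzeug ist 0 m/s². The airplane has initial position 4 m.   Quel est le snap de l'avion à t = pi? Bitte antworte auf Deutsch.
Ausgehend von dem Ruck j(t) = -7·cos(t), nehmen wir 1 Ableitung. Mit d/dt von j(t) finden wir s(t) = 7·sin(t). Mit s(t) = 7·sin(t) und Einsetzen von t = pi, finden wir s = 0.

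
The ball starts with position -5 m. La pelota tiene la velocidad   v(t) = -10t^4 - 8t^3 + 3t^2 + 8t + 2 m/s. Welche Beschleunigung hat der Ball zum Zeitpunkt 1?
Um dies zu lösen, müssen wir 1 Ableitung unserer Gleichung für die Geschwindigkeit v(t) = -10·t^4 - 8·t^3 + 3·t^2 + 8·t + 2 nehmen. Die Ableitung von der Geschwindigkeit ergibt die Beschleunigung: a(t) = -40·t^3 - 24·t^2 + 6·t + 8. Mit a(t) = -40·t^3 - 24·t^2 + 6·t + 8 und Einsetzen von t = 1, finden wir a = -50.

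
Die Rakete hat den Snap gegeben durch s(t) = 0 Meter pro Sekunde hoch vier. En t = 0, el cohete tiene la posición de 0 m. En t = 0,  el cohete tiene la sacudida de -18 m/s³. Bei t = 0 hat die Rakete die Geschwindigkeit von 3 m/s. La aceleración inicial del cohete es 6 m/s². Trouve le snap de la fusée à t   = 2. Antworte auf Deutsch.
Mit s(t) = 0 und Einsetzen von t = 2, finden wir s = 0.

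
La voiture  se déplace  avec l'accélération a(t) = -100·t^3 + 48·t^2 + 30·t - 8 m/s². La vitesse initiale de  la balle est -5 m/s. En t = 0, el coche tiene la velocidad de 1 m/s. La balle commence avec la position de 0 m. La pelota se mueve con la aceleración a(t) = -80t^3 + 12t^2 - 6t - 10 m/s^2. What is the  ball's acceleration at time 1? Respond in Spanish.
De la ecuación de la aceleración a(t) = -80·t^3 + 12·t^2 - 6·t - 10, sustituimos t = 1 para obtener a = -84.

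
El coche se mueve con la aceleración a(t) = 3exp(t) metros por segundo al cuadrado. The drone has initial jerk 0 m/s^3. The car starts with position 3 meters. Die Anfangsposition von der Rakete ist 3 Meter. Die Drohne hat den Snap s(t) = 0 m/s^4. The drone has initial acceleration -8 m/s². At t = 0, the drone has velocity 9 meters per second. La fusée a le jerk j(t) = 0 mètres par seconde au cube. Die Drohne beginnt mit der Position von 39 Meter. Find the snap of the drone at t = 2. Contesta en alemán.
Mit s(t) = 0 und Einsetzen von t = 2, finden wir s = 0.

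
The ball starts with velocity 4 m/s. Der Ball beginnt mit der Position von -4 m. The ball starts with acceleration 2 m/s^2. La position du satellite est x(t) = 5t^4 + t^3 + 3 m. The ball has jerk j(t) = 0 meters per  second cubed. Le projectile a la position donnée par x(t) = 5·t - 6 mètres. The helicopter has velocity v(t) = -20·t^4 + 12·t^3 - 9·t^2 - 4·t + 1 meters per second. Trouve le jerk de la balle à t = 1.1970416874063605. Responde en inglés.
We have jerk j(t) = 0. Substituting t = 1.1970416874063605: j(1.1970416874063605) = 0.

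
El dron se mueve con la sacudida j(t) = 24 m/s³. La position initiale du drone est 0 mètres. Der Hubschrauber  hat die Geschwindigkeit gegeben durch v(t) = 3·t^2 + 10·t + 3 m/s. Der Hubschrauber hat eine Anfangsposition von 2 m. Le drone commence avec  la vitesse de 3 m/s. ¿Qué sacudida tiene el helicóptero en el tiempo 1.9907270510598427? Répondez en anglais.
Starting from velocity v(t) = 3·t^2 + 10·t + 3, we take 2 derivatives. Differentiating velocity, we get acceleration: a(t) = 6·t + 10. Taking d/dt of a(t), we find j(t) = 6. From the given jerk equation j(t) = 6, we substitute t = 1.9907270510598427 to get j = 6.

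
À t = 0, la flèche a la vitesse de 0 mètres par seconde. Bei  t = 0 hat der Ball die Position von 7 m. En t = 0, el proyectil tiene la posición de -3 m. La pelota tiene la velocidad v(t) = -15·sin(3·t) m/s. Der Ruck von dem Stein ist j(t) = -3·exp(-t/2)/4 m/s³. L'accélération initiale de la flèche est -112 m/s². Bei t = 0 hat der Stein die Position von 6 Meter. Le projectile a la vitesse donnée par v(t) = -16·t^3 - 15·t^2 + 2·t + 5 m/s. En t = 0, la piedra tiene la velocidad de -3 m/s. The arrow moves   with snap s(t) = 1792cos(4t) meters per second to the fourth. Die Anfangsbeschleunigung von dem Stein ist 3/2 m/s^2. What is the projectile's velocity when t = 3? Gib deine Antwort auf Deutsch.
Wir haben die Geschwindigkeit v(t) = -16·t^3 - 15·t^2 + 2·t + 5. Durch Einsetzen von t = 3: v(3) = -556.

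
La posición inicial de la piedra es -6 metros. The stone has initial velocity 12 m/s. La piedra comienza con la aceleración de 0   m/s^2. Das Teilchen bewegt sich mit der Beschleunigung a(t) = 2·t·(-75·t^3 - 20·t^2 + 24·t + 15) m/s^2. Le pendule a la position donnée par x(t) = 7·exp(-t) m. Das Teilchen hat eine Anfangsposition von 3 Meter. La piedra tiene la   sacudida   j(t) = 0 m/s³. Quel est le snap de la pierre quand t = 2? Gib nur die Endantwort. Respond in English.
s(2) = 0.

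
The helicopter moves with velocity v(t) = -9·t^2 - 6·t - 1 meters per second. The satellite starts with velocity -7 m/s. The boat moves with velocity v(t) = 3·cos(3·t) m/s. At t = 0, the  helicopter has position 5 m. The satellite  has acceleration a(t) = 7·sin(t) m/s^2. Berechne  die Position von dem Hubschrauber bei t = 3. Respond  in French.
En partant de la vitesse v(t) = -9·t^2 - 6·t - 1, nous prenons 1 intégrale. En intégrant la vitesse et en utilisant la condition initiale x(0) = 5, nous obtenons x(t) = -3·t^3 - 3·t^2 - t + 5. Nous avons la position x(t) = -3·t^3 - 3·t^2 - t + 5. En substituant t = 3: x(3) = -106.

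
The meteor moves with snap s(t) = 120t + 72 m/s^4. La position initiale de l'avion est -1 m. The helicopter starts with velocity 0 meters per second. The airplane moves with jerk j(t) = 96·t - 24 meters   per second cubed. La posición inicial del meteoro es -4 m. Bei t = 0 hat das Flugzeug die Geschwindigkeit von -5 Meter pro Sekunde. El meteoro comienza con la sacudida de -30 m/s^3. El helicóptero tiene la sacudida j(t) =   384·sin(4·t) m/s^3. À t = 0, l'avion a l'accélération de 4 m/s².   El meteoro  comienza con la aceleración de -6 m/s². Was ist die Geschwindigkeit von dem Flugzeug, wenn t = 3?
Ausgehend von dem Ruck j(t) = 96·t - 24, nehmen wir 2 Integrale. Durch Integration von dem Ruck und Verwendung der Anfangsbedingung a(0) = 4, erhalten wir a(t) = 48·t^2 - 24·t + 4. Durch Integration von der Beschleunigung und Verwendung der Anfangsbedingung v(0) = -5, erhalten wir v(t) = 16·t^3 - 12·t^2 + 4·t - 5. Wir haben die Geschwindigkeit v(t) = 16·t^3 - 12·t^2 + 4·t - 5. Durch Einsetzen von t = 3: v(3) = 331.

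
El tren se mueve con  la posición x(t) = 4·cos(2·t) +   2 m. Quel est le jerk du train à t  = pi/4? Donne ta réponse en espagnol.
Para resolver esto, necesitamos tomar 3 derivadas de nuestra ecuación de la posición x(t) = 4·cos(2·t) + 2. La derivada de la posición da la velocidad: v(t) = -8·sin(2·t). Tomando d/dt de v(t), encontramos a(t) = -16·cos(2·t). Tomando d/dt de a(t), encontramos j(t) = 32·sin(2·t). De la ecuación de la sacudida j(t) = 32·sin(2·t), sustituimos t = pi/4 para obtener j = 32.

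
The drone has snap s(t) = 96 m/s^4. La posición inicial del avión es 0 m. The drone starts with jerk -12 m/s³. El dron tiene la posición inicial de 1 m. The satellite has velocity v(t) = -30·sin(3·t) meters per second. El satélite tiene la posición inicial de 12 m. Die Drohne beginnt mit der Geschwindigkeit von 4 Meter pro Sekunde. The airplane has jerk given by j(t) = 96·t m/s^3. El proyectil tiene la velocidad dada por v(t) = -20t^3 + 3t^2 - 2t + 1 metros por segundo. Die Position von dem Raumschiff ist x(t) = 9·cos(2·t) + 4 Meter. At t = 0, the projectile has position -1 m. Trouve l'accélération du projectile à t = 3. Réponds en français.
Pour résoudre ceci, nous devons prendre 1 dérivée de notre équation de la vitesse v(t) = -20·t^3 + 3·t^2 - 2·t + 1. En prenant d/dt de v(t), nous trouvons a(t) = -60·t^2 + 6·t - 2. En utilisant a(t) = -60·t^2 + 6·t - 2 et en substituant t = 3, nous trouvons a = -524.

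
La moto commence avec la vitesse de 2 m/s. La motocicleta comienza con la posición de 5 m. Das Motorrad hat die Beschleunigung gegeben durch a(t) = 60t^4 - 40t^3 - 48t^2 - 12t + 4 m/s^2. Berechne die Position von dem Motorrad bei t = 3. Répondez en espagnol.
Partiendo de la aceleración a(t) = 60·t^4 - 40·t^3 - 48·t^2 - 12·t + 4, tomamos 2 integrales. Tomando ∫a(t)dt y aplicando v(0) = 2, encontramos v(t) = 12·t^5 - 10·t^4 - 16·t^3 - 6·t^2 + 4·t + 2. La antiderivada de la velocidad es la posición. Usando x(0) = 5, obtenemos x(t) = 2·t^6 - 2·t^5 - 4·t^4 - 2·t^3 + 2·t^2 + 2·t + 5. Usando x(t) = 2·t^6 - 2·t^5 - 4·t^4 - 2·t^3 + 2·t^2 + 2·t + 5 y sustituyendo t = 3, encontramos x = 623.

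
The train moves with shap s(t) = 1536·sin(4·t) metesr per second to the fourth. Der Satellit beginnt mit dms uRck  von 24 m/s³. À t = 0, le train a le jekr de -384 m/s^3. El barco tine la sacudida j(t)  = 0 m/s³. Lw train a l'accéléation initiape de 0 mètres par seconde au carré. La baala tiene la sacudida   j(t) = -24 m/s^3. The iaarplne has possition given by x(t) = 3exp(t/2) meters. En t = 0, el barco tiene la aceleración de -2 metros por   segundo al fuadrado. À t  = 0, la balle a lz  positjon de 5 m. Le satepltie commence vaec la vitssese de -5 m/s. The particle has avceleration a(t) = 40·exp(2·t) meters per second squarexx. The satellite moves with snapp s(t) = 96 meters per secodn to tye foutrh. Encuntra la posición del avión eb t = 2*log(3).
Tenemos la posición x(t) = 3·exp(t/2). Sustituyendo t = 2*log(3): x(2*log(3)) = 9.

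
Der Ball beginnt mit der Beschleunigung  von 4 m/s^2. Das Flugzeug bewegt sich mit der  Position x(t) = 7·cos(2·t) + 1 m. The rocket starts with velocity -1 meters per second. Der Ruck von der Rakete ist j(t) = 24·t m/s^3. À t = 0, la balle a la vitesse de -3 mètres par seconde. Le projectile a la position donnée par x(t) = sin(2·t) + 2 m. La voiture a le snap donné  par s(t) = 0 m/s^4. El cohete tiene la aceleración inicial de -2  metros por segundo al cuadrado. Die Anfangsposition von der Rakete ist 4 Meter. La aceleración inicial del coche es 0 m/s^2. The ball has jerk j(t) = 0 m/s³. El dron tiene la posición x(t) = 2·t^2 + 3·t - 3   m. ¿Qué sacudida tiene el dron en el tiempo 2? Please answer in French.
En partant de la position x(t) = 2·t^2 + 3·t - 3, nous prenons 3 dérivées. En dérivant la position, nous obtenons la vitesse: v(t) = 4·t + 3. En prenant d/dt de v(t), nous trouvons a(t) = 4. En dérivant l'accélération, nous obtenons le jerk: j(t) = 0. En utilisant j(t) = 0 et en substituant t = 2, nous trouvons j = 0.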